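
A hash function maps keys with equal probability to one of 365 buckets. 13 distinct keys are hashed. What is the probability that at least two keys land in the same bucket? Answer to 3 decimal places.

It's easier to compute the probability that all 13 are distinct.
P(all distinct) = 365/365 · 364/365 · ··· · 353/365 ≈ 0.806.
So the probability of at least one match is 1 − 0.806 = 0.194.

0.194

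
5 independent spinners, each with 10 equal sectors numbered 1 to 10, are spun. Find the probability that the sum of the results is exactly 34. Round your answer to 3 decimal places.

0.038

There are 10^5 = 100000 equally likely outcomes.
The number of ordered 5-tuples from {1,…,10} summing to 34 is 3795.
P(sum = 34) = 3795/100000 = 759/20000 ≈ 0.038.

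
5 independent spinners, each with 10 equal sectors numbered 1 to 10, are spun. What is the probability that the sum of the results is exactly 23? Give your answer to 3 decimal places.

0.048

There are 10^5 = 100000 equally likely outcomes.
The number of ordered 5-tuples from {1,…,10} summing to 23 is 4840.
P(sum = 23) = 4840/100000 = 121/2500 ≈ 0.048.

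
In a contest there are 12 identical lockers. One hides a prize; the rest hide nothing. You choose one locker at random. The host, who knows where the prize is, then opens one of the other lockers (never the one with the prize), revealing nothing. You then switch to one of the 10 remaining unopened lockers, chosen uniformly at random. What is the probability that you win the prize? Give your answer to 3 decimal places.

Your original locker holds the prize with probability 1/12, so the other 11 collectively hold it with probability 11/12.
The host can always find an empty locker to open, so this doesn't change that 11/12; it is now spread over the 10 remaining unopened lockers.
P(win by switching) = (11/12) · (1/10) = 11/120 ≈ 0.092.

0.092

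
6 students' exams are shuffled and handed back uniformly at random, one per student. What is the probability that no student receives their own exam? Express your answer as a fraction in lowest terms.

This is the derangement probability: permutations of 6 with no fixed point.
D(6) = 6! · (1 − 1/1! + 1/2! − ··· + (−1)^6/6!) = 265.
P = 265/720 = 53/144.

53/144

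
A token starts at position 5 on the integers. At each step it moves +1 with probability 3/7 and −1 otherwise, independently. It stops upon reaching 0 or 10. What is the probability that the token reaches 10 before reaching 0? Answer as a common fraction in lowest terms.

Let r = q/p = (4/7)/(3/7) = 4/3. The recurrence P(i) = p·P(i+1) + q·P(i−1) with P(0)=0, P(10)=1 gives P(i) = (1 − r^i)/(1 − r^10).
P(5) = (1 − (4/3)^5) / (1 − (4/3)^10) = 243/1267.

243/1267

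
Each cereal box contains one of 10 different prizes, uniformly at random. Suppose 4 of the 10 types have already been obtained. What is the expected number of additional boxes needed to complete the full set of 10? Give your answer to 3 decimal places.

24.500

Starting from 4 distinct types, each trial gives a new one with probability (10−i)/10 when i types are held, so the wait for the next new type is 10/(10−i).
E = 10/6 + 10/5 + 10/4 + 10/3 + 10/2 + 10/1 = 49/2 ≈ 24.500.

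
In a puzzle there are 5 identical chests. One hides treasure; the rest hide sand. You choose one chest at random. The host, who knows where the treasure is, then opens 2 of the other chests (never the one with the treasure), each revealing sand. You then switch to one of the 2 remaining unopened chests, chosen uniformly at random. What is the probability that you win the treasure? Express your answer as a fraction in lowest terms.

2/5

Your original chest holds the treasure with probability 1/5, so the other 4 collectively hold it with probability 4/5.
The host can always find 2 empty chests to open, so the reveals don't change that 4/5; it is now spread over the 2 remaining unopened chests.
P(win by switching) = (4/5) · (1/2) = 2/5.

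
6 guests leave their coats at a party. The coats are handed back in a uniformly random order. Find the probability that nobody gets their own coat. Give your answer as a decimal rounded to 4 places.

This is the derangement probability: permutations of 6 with no fixed point.
D(6) = 6! · (1 − 1/1! + 1/2! − ··· + (−1)^6/6!) = 265.
P = 265/720 = 53/144 ≈ 0.3681.

0.3681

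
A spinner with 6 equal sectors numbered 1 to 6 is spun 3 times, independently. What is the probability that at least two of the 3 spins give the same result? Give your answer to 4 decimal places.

0.4444

P(all 3 different) = 6/6 · 5/6 · ··· · 4/6 ≈ 0.5556.
P(at least two equal) = 1 − 0.5556 = 0.4444.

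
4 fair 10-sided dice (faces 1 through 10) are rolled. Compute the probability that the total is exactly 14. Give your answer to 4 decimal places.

0.0282

There are 10^4 = 10000 equally likely outcomes.
The number of ordered 4-tuples from {1,…,10} summing to 14 is 282.
P(sum = 14) = 282/10000 = 141/5000 ≈ 0.0282.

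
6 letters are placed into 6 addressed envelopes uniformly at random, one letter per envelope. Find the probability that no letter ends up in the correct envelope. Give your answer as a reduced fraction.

This is the derangement probability: permutations of 6 with no fixed point.
D(6) = 6! · (1 − 1/1! + 1/2! − ··· + (−1)^6/6!) = 265.
P = 265/720 = 53/144.

53/144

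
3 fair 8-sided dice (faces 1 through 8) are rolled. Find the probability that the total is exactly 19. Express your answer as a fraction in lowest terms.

There are 8^3 = 512 equally likely outcomes.
The number of ordered 3-tuples from {1,…,8} summing to 19 is 21.
P(sum = 19) = 21/512.

21/512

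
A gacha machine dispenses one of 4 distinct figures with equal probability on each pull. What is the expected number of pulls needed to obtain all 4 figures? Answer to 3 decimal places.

8.333

After i distinct types are collected, each trial gives a new one with probability (4−i)/4, so the expected wait for the next new type is 4/(4−i).
E = 4/4 + 4/3 + 4/2 + 4/1 = 25/3 ≈ 8.333.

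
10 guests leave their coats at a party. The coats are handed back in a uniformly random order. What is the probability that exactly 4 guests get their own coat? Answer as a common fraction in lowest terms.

53/3456

Choose which 4 of the 10 are fixed: C(10,4) = 210 ways.
The remaining 6 must have no fixed point: D(6) = 265.
P = 210·265/3628800 = 53/3456.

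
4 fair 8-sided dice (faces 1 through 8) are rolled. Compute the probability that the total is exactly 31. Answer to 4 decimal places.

0.0010

There are 8^4 = 4096 equally likely outcomes.
The number of ordered 4-tuples from {1,…,8} summing to 31 is 4.
P(sum = 31) = 4/4096 = 1/1024 ≈ 0.0010.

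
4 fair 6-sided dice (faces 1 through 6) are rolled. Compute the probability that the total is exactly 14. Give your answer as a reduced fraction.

There are 6^4 = 1296 equally likely outcomes.
The number of ordered 4-tuples from {1,…,6} summing to 14 is 146.
P(sum = 14) = 146/1296 = 73/648.

73/648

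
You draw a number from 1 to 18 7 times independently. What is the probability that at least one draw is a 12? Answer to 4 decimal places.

0.3298

P(no draw is a 12) = (17/18)^7 ≈ 0.6702.
P(at least one) = 1 − 0.6702 = 0.3298.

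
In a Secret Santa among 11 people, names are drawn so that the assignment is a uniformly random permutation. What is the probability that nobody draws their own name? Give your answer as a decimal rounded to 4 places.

This is the derangement probability: permutations of 11 with no fixed point.
D(11) = 11! · (1 − 1/1! + 1/2! − ··· + (−1)^11/11!) = 14684570.
P = 14684570/39916800 = 1468457/3991680 ≈ 0.3679.

0.3679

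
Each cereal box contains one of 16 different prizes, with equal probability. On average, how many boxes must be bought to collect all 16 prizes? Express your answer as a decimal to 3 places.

54.092

After i distinct types are collected, each trial gives a new one with probability (16−i)/16, so the expected wait for the next new type is 16/(16−i).
E = 16/16 + 16/15 + 16/14 + 16/13 + 16/12 + 16/11 + 16/10 + 16/9 + 16/8 + 16/7 + 16/6 + 16/5 + 16/4 + 16/3 + 16/2 + 16/1 = 2436559/45045 ≈ 54.092.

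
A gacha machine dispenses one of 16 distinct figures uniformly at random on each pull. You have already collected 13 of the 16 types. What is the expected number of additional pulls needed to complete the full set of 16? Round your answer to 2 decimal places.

Starting from 13 distinct types, each trial gives a new one with probability (16−i)/16 when i types are held, so the wait for the next new type is 16/(16−i).
E = 16/3 + 16/2 + 16/1 = 88/3 ≈ 29.33.

29.33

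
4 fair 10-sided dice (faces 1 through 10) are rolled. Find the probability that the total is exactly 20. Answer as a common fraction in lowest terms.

There are 10^4 = 10000 equally likely outcomes.
The number of ordered 4-tuples from {1,…,10} summing to 20 is 633.
P(sum = 20) = 633/10000.

633/10000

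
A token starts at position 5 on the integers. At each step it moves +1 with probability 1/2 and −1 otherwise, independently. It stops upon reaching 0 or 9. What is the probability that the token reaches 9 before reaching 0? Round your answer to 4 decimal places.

0.5556

With a fair step, P(i) = ½P(i−1) + ½P(i+1) with P(0)=0, P(9)=1 has the linear solution P(i) = i/9.
P(5) = 5/9 ≈ 0.5556.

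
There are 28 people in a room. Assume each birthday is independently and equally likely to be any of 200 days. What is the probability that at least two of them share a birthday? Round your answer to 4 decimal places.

It's easier to compute the probability that all 28 are distinct.
P(all distinct) = 200/200 · 199/200 · ··· · 173/200 ≈ 0.1376.
So the probability of at least one match is 1 − 0.1376 = 0.8624.

0.8624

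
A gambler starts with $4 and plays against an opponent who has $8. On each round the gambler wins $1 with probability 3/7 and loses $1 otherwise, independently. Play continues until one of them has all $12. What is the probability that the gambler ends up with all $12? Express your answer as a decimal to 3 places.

Let r = q/p = (4/7)/(3/7) = 4/3. The recurrence P(i) = p·P(i+1) + q·P(i−1) with P(0)=0, P(12)=1 gives P(i) = (1 − r^i)/(1 − r^12).
P(4) = (1 − (4/3)^4) / (1 − (4/3)^12) = 6561/92833 ≈ 0.071.

0.071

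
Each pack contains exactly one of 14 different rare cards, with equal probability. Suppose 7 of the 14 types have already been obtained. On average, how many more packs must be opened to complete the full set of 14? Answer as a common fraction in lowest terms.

363/10

Starting from 7 distinct types, each trial gives a new one with probability (14−i)/14 when i types are held, so the wait for the next new type is 14/(14−i).
E = 14/7 + 14/6 + 14/5 + 14/4 + 14/3 + 14/2 + 14/1 = 363/10.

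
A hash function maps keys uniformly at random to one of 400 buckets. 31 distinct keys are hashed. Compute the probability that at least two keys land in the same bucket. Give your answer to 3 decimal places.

0.697

It's easier to compute the probability that all 31 are distinct.
P(all distinct) = 400/400 · 399/400 · ··· · 370/400 ≈ 0.303.
So the probability of at least one match is 1 − 0.303 = 0.697.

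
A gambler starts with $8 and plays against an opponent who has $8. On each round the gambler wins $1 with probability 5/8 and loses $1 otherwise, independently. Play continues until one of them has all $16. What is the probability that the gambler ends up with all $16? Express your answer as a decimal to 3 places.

0.983

Let r = q/p = (3/8)/(5/8) = 3/5. The recurrence P(i) = p·P(i+1) + q·P(i−1) with P(0)=0, P(16)=1 gives P(i) = (1 − r^i)/(1 − r^16).
P(8) = (1 − (3/5)^8) / (1 − (3/5)^16) = 390625/397186 ≈ 0.983.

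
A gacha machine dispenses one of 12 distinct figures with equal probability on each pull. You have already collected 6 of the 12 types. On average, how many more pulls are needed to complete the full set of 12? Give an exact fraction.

Starting from 6 distinct types, each trial gives a new one with probability (12−i)/12 when i types are held, so the wait for the next new type is 12/(12−i).
E = 12/6 + 12/5 + 12/4 + 12/3 + 12/2 + 12/1 = 147/5.

147/5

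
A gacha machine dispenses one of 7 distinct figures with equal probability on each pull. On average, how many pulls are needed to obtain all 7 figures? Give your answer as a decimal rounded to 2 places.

18.15

After i distinct types are collected, each trial gives a new one with probability (7−i)/7, so the expected wait for the next new type is 7/(7−i).
E = 7/7 + 7/6 + 7/5 + 7/4 + 7/3 + 7/2 + 7/1 = 363/20 ≈ 18.15.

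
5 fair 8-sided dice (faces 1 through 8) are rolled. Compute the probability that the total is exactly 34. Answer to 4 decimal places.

0.0064

There are 8^5 = 32768 equally likely outcomes.
The number of ordered 5-tuples from {1,…,8} summing to 34 is 210.
P(sum = 34) = 210/32768 = 105/16384 ≈ 0.0064.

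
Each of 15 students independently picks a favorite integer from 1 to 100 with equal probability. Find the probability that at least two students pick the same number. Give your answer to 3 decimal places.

It's easier to compute the probability that all 15 are distinct.
P(all distinct) = 100/100 · 99/100 · ··· · 86/100 ≈ 0.331.
So the probability of at least one match is 1 − 0.331 = 0.669.

0.669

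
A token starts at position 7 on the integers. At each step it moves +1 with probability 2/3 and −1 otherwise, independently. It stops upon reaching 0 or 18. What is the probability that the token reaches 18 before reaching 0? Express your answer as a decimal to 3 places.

Let r = q/p = (1/3)/(2/3) = 1/2. The recurrence P(i) = p·P(i+1) + q·P(i−1) with P(0)=0, P(18)=1 gives P(i) = (1 − r^i)/(1 − r^18).
P(7) = (1 − (1/2)^7) / (1 − (1/2)^18) = 260096/262143 ≈ 0.992.

0.992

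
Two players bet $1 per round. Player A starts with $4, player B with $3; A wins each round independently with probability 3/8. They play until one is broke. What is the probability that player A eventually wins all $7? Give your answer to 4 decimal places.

Let r = q/p = (5/8)/(3/8) = 5/3. The recurrence P(i) = p·P(i+1) + q·P(i−1) with P(0)=0, P(7)=1 gives P(i) = (1 − r^i)/(1 − r^7).
P(4) = (1 − (5/3)^4) / (1 − (5/3)^7) = 7344/37969 ≈ 0.1934.

0.1934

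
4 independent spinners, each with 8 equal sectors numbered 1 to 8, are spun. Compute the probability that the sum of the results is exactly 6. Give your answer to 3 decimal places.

There are 8^4 = 4096 equally likely outcomes.
The number of ordered 4-tuples from {1,…,8} summing to 6 is 10.
P(sum = 6) = 10/4096 = 5/2048 ≈ 0.002.

0.002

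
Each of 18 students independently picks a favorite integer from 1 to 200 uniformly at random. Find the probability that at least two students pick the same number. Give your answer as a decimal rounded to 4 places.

It's easier to compute the probability that all 18 are distinct.
P(all distinct) = 200/200 · 199/200 · ··· · 183/200 ≈ 0.4546.
So the probability of at least one match is 1 − 0.4546 = 0.5454.

0.5454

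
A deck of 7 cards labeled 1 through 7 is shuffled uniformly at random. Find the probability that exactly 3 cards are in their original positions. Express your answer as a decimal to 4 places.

Choose which 3 of the 7 are fixed: C(7,3) = 35 ways.
The remaining 4 must have no fixed point: D(4) = 9.
P = 35·9/5040 = 1/16 ≈ 0.0625.

0.0625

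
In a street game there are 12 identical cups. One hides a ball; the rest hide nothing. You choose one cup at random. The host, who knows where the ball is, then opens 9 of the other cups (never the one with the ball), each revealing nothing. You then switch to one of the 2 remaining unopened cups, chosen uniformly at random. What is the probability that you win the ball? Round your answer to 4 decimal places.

0.4583

Your original cup holds the ball with probability 1/12, so the other 11 collectively hold it with probability 11/12.
The host can always find 9 empty cups to open, so the reveals don't change that 11/12; it is now spread over the 2 remaining unopened cups.
P(win by switching) = (11/12) · (1/2) = 11/24 ≈ 0.4583.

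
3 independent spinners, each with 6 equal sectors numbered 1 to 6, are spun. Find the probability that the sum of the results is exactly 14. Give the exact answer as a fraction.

5/72

There are 6^3 = 216 equally likely outcomes.
The number of ordered 3-tuples from {1,…,6} summing to 14 is 15.
P(sum = 14) = 15/216 = 5/72.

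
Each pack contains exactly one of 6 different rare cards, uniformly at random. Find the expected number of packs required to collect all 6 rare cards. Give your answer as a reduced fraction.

147/10

After i distinct types are collected, each trial gives a new one with probability (6−i)/6, so the expected wait for the next new type is 6/(6−i).
E = 6/6 + 6/5 + 6/4 + 6/3 + 6/2 + 6/1 = 147/10.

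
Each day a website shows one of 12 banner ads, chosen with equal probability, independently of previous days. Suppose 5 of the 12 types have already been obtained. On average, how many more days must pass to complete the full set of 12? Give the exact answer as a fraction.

Starting from 5 distinct types, each trial gives a new one with probability (12−i)/12 when i types are held, so the wait for the next new type is 12/(12−i).
E = 12/7 + 12/6 + 12/5 + 12/4 + 12/3 + 12/2 + 12/1 = 1089/35.

1089/35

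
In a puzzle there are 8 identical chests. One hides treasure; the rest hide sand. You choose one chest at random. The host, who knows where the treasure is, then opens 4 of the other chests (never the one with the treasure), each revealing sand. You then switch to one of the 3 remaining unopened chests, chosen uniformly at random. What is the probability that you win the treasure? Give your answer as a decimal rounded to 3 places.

Your original chest holds the treasure with probability 1/8, so the other 7 collectively hold it with probability 7/8.
The host can always find 4 empty chests to open, so the reveals don't change that 7/8; it is now spread over the 3 remaining unopened chests.
P(win by switching) = (7/8) · (1/3) = 7/24 ≈ 0.292.

0.292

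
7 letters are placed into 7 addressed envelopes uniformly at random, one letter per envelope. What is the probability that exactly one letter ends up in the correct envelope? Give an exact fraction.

Choose which one is fixed: C(7,1) = 7 ways.
The remaining 6 must have no fixed point: D(6) = 265.
P = 7·265/5040 = 53/144.

53/144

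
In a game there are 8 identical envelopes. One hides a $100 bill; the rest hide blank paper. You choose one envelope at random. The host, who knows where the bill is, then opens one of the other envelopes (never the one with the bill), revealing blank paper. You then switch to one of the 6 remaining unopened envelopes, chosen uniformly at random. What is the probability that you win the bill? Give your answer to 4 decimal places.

Your original envelope holds the bill with probability 1/8, so the other 7 collectively hold it with probability 7/8.
The host can always find an empty envelope to open, so this doesn't change that 7/8; it is now spread over the 6 remaining unopened envelopes.
P(win by switching) = (7/8) · (1/6) = 7/48 ≈ 0.1458.

0.1458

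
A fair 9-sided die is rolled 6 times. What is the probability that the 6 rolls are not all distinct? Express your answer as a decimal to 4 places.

0.8862

P(all 6 different) = 9/9 · 8/9 · ··· · 4/9 ≈ 0.1138.
P(at least two equal) = 1 − 0.1138 = 0.8862.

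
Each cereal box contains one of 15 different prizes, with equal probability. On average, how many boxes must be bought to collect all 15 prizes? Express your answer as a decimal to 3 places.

After i distinct types are collected, each trial gives a new one with probability (15−i)/15, so the expected wait for the next new type is 15/(15−i).
E = 15/15 + 15/14 + 15/13 + 15/12 + 15/11 + 15/10 + 15/9 + 15/8 + 15/7 + 15/6 + 15/5 + 15/4 + 15/3 + 15/2 + 15/1 = 1195757/24024 ≈ 49.773.

49.773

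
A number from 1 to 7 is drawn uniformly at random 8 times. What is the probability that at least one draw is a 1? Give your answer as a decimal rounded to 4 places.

0.7086

P(no draw is a 1) = (6/7)^8 ≈ 0.2914.
P(at least one) = 1 − 0.2914 = 0.7086.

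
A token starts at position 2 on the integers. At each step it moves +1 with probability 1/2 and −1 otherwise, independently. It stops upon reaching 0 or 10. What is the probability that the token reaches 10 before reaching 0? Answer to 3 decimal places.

0.200

With a fair step, P(i) = ½P(i−1) + ½P(i+1) with P(0)=0, P(10)=1 has the linear solution P(i) = i/10.
P(2) = 2/10 = 1/5 ≈ 0.200.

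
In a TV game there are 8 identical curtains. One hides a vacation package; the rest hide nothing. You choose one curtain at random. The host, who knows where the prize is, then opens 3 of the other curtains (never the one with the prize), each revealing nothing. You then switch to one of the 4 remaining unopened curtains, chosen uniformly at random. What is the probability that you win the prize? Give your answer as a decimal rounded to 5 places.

0.21875

Your original curtain holds the prize with probability 1/8, so the other 7 collectively hold it with probability 7/8.
The host can always find 3 empty curtains to open, so the reveals don't change that 7/8; it is now spread over the 4 remaining unopened curtains.
P(win by switching) = (7/8) · (1/4) = 7/32 ≈ 0.21875.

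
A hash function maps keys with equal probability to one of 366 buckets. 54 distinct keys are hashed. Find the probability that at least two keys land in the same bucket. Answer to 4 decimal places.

It's easier to compute the probability that all 54 are distinct.
P(all distinct) = 366/366 · 365/366 · ··· · 313/366 ≈ 0.0163.
So the probability of at least one match is 1 − 0.0163 = 0.9837.

0.9837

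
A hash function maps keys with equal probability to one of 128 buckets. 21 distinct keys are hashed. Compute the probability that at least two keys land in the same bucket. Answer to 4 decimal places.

It's easier to compute the probability that all 21 are distinct.
P(all distinct) = 128/128 · 127/128 · ··· · 108/128 ≈ 0.1762.
So the probability of at least one match is 1 − 0.1762 = 0.8238.

0.8238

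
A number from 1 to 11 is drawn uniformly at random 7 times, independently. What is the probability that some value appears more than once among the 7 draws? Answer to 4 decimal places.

P(all 7 different) = 11/11 · 10/11 · ··· · 5/11 ≈ 0.0853.
P(at least two equal) = 1 − 0.0853 = 0.9147.

0.9147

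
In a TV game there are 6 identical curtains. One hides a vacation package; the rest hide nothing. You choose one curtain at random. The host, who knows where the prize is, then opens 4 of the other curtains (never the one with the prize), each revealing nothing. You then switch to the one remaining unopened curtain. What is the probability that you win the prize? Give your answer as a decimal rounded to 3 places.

Your original curtain holds the prize with probability 1/6, so the other 5 collectively hold it with probability 5/6.
The host can always find 4 empty curtains to open, so the reveals don't change that 5/6; it is now spread over the 1 remaining unopened curtain.
P(win by switching) = (5/6) · (1/1) = 5/6 ≈ 0.833.

0.833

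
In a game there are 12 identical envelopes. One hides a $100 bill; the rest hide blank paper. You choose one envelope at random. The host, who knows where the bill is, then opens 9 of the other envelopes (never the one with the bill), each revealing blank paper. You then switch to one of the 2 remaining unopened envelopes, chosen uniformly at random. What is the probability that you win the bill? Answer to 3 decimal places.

Your original envelope holds the bill with probability 1/12, so the other 11 collectively hold it with probability 11/12.
The host can always find 9 empty envelopes to open, so the reveals don't change that 11/12; it is now spread over the 2 remaining unopened envelopes.
P(win by switching) = (11/12) · (1/2) = 11/24 ≈ 0.458.

0.458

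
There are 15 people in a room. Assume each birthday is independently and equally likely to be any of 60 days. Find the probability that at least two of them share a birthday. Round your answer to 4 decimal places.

It's easier to compute the probability that all 15 are distinct.
P(all distinct) = 60/60 · 59/60 · ··· · 46/60 ≈ 0.1479.
So the probability of at least one match is 1 − 0.1479 = 0.8521.

0.8521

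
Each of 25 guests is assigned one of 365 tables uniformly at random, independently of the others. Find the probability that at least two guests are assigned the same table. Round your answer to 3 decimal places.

0.569

It's easier to compute the probability that all 25 are distinct.
P(all distinct) = 365/365 · 364/365 · ··· · 341/365 ≈ 0.431.
So the probability of at least one match is 1 − 0.431 = 0.569.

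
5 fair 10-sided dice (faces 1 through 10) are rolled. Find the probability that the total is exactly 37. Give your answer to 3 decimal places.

0.022

There are 10^5 = 100000 equally likely outcomes.
The number of ordered 5-tuples from {1,…,10} summing to 37 is 2205.
P(sum = 37) = 2205/100000 = 441/20000 ≈ 0.022.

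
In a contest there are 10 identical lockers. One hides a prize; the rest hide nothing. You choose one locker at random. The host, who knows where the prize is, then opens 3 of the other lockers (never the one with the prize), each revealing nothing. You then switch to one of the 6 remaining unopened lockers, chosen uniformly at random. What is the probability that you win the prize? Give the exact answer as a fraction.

3/20

Your original locker holds the prize with probability 1/10, so the other 9 collectively hold it with probability 9/10.
The host can always find 3 empty lockers to open, so the reveals don't change that 9/10; it is now spread over the 6 remaining unopened lockers.
P(win by switching) = (9/10) · (1/6) = 3/20.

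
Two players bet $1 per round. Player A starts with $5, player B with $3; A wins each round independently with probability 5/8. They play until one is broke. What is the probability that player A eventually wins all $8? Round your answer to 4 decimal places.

0.9380

Let r = q/p = (3/8)/(5/8) = 3/5. The recurrence P(i) = p·P(i+1) + q·P(i−1) with P(0)=0, P(8)=1 gives P(i) = (1 − r^i)/(1 − r^8).
P(5) = (1 − (3/5)^5) / (1 − (3/5)^8) = 180125/192032 ≈ 0.9380.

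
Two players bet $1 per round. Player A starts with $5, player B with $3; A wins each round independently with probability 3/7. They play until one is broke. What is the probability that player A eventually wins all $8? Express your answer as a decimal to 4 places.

Let r = q/p = (4/7)/(3/7) = 4/3. The recurrence P(i) = p·P(i+1) + q·P(i−1) with P(0)=0, P(8)=1 gives P(i) = (1 − r^i)/(1 − r^8).
P(5) = (1 − (4/3)^5) / (1 − (4/3)^8) = 21087/58975 ≈ 0.3576.

0.3576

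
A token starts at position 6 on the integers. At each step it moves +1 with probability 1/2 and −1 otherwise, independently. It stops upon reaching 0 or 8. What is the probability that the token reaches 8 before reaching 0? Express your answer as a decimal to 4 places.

With a fair step, P(i) = ½P(i−1) + ½P(i+1) with P(0)=0, P(8)=1 has the linear solution P(i) = i/8.
P(6) = 6/8 = 3/4 ≈ 0.7500.

0.7500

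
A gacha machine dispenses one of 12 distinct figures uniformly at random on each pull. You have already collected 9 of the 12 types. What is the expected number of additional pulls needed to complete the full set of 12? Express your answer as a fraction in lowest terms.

Starting from 9 distinct types, each trial gives a new one with probability (12−i)/12 when i types are held, so the wait for the next new type is 12/(12−i).
E = 12/3 + 12/2 + 12/1 = 22.

22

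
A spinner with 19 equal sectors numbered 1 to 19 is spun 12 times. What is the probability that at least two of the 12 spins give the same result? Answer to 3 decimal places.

P(all 12 different) = 19/19 · 18/19 · ··· · 8/19 ≈ 0.011.
P(at least two equal) = 1 − 0.011 = 0.989.

0.989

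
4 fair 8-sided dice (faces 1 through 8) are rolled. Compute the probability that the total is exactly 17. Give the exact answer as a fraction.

21/256

There are 8^4 = 4096 equally likely outcomes.
The number of ordered 4-tuples from {1,…,8} summing to 17 is 336.
P(sum = 17) = 336/4096 = 21/256.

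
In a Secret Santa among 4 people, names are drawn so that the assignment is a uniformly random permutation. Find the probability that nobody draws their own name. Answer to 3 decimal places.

This is the derangement probability: permutations of 4 with no fixed point.
D(4) = 4! · (1 − 1/1! + 1/2! − ··· + (−1)^4/4!) = 9.
P = 9/24 = 3/8 ≈ 0.375.

0.375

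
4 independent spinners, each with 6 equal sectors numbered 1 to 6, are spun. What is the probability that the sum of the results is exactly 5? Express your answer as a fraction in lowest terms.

There are 6^4 = 1296 equally likely outcomes.
The number of ordered 4-tuples from {1,…,6} summing to 5 is 4.
P(sum = 5) = 4/1296 = 1/324.

1/324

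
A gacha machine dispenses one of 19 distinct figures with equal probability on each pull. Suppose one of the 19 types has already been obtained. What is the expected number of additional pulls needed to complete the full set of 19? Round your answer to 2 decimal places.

66.41

Starting from 1 distinct type, each trial gives a new one with probability (19−i)/19 when i types are held, so the wait for the next new type is 19/(19−i).
E = 19/18 + 19/17 + 19/16 + 19/15 + 19/14 + 19/13 + 19/12 + 19/11 + 19/10 + 19/9 + 19/8 + 19/7 + 19/6 + 19/5 + 19/4 + 19/3 + 19/2 + 19/1 = 271211719/4084080 ≈ 66.41.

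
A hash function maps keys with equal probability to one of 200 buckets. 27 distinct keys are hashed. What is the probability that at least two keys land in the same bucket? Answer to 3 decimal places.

It's easier to compute the probability that all 27 are distinct.
P(all distinct) = 200/200 · 199/200 · ··· · 174/200 ≈ 0.159.
So the probability of at least one match is 1 − 0.159 = 0.841.

0.841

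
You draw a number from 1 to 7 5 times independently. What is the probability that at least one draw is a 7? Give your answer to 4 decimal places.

P(no draw is a 7) = (6/7)^5 ≈ 0.4627.
P(at least one) = 1 − 0.4627 = 0.5373.

0.5373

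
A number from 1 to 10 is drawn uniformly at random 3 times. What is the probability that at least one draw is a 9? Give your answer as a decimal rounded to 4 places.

0.2710

P(no draw is a 9) = (9/10)^3 ≈ 0.7290.
P(at least one) = 1 − 0.7290 = 0.2710.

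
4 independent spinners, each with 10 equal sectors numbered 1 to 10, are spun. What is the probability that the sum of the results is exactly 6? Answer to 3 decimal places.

0.001

There are 10^4 = 10000 equally likely outcomes.
The number of ordered 4-tuples from {1,…,10} summing to 6 is 10.
P(sum = 6) = 10/10000 = 1/1000 ≈ 0.001.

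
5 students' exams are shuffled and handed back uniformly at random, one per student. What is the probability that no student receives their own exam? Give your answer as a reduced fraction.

11/30

This is the derangement probability: permutations of 5 with no fixed point.
D(5) = 5! · (1 − 1/1! + 1/2! − ··· + (−1)^5/5!) = 44.
P = 44/120 = 11/30.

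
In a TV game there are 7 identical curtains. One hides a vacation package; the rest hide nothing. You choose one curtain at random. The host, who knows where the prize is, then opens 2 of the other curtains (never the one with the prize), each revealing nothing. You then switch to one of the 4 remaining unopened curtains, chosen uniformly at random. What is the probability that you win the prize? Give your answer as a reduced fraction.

3/14

Your original curtain holds the prize with probability 1/7, so the other 6 collectively hold it with probability 6/7.
The host can always find 2 empty curtains to open, so the reveals don't change that 6/7; it is now spread over the 4 remaining unopened curtains.
P(win by switching) = (6/7) · (1/4) = 3/14.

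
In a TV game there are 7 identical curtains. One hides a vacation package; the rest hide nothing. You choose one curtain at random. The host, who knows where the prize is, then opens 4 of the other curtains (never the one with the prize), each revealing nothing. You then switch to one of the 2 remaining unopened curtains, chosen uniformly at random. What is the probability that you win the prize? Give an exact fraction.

Your original curtain holds the prize with probability 1/7, so the other 6 collectively hold it with probability 6/7.
The host can always find 4 empty curtains to open, so the reveals don't change that 6/7; it is now spread over the 2 remaining unopened curtains.
P(win by switching) = (6/7) · (1/2) = 3/7.

3/7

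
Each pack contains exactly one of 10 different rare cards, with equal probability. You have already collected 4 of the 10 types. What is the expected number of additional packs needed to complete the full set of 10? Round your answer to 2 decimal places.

24.50

Starting from 4 distinct types, each trial gives a new one with probability (10−i)/10 when i types are held, so the wait for the next new type is 10/(10−i).
E = 10/6 + 10/5 + 10/4 + 10/3 + 10/2 + 10/1 = 49/2 ≈ 24.50.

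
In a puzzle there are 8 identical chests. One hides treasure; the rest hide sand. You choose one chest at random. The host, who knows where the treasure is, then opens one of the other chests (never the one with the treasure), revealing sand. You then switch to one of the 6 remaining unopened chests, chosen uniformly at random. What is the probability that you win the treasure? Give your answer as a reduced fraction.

Your original chest holds the treasure with probability 1/8, so the other 7 collectively hold it with probability 7/8.
The host can always find an empty chest to open, so this doesn't change that 7/8; it is now spread over the 6 remaining unopened chests.
P(win by switching) = (7/8) · (1/6) = 7/48.

7/48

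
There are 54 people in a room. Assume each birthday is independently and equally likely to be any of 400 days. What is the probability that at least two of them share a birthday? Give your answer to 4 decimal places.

It's easier to compute the probability that all 54 are distinct.
P(all distinct) = 400/400 · 399/400 · ··· · 347/400 ≈ 0.0236.
So the probability of at least one match is 1 − 0.0236 = 0.9764.

0.9764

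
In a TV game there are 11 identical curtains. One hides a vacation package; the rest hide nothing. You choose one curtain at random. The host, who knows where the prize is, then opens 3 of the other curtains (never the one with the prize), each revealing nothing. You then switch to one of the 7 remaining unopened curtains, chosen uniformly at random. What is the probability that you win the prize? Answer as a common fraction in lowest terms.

10/77

Your original curtain holds the prize with probability 1/11, so the other 10 collectively hold it with probability 10/11.
The host can always find 3 empty curtains to open, so the reveals don't change that 10/11; it is now spread over the 7 remaining unopened curtains.
P(win by switching) = (10/11) · (1/7) = 10/77.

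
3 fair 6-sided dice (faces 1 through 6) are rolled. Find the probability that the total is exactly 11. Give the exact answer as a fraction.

There are 6^3 = 216 equally likely outcomes.
The number of ordered 3-tuples from {1,…,6} summing to 11 is 27.
P(sum = 11) = 27/216 = 1/8.

1/8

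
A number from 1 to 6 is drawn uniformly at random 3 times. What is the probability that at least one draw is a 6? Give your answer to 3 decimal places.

0.421

P(no draw is a 6) = (5/6)^3 ≈ 0.579.
P(at least one) = 1 − 0.579 = 0.421.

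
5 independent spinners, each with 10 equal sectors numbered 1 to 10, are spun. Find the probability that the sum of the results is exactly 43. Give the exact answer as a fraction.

33/10000

There are 10^5 = 100000 equally likely outcomes.
The number of ordered 5-tuples from {1,…,10} summing to 43 is 330.
P(sum = 43) = 330/100000 = 33/10000.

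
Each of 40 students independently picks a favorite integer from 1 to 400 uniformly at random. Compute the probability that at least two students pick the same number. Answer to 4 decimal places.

0.8670

It's easier to compute the probability that all 40 are distinct.
P(all distinct) = 400/400 · 399/400 · ··· · 361/400 ≈ 0.1330.
So the probability of at least one match is 1 − 0.1330 = 0.8670.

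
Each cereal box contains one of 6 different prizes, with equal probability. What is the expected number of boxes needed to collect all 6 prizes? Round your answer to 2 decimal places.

14.70

After i distinct types are collected, each trial gives a new one with probability (6−i)/6, so the expected wait for the next new type is 6/(6−i).
E = 6/6 + 6/5 + 6/4 + 6/3 + 6/2 + 6/1 = 147/10 ≈ 14.70.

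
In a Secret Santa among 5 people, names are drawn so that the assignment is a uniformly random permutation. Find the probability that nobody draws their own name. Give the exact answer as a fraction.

11/30

This is the derangement probability: permutations of 5 with no fixed point.
D(5) = 5! · (1 − 1/1! + 1/2! − ··· + (−1)^5/5!) = 44.
P = 44/120 = 11/30.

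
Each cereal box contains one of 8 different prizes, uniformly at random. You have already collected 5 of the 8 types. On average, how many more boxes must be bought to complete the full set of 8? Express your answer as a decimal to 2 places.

14.67

Starting from 5 distinct types, each trial gives a new one with probability (8−i)/8 when i types are held, so the wait for the next new type is 8/(8−i).
E = 8/3 + 8/2 + 8/1 = 44/3 ≈ 14.67.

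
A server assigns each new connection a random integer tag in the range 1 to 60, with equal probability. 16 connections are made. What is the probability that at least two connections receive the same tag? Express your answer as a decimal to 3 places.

0.889

It's easier to compute the probability that all 16 are distinct.
P(all distinct) = 60/60 · 59/60 · ··· · 45/60 ≈ 0.111.
So the probability of at least one match is 1 − 0.111 = 0.889.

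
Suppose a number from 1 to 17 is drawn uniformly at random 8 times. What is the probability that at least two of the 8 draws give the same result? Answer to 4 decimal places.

0.8595

P(all 8 different) = 17/17 · 16/17 · ··· · 10/17 ≈ 0.1405.
P(at least two equal) = 1 − 0.1405 = 0.8595.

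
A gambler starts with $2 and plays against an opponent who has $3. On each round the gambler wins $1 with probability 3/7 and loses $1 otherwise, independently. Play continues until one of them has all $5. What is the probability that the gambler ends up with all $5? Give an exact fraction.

189/781

Let r = q/p = (4/7)/(3/7) = 4/3. The recurrence P(i) = p·P(i+1) + q·P(i−1) with P(0)=0, P(5)=1 gives P(i) = (1 − r^i)/(1 − r^5).
P(2) = (1 − (4/3)^2) / (1 − (4/3)^5) = 189/781.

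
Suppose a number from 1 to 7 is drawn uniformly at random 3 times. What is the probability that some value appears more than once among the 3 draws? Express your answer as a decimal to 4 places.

P(all 3 different) = 7/7 · 6/7 · ··· · 5/7 ≈ 0.6122.
P(at least two equal) = 1 − 0.6122 = 0.3878.

0.3878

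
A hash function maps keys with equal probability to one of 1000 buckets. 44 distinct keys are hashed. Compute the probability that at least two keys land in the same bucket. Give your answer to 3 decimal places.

0.617

It's easier to compute the probability that all 44 are distinct.
P(all distinct) = 1000/1000 · 999/1000 · ··· · 957/1000 ≈ 0.383.
So the probability of at least one match is 1 − 0.383 = 0.617.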